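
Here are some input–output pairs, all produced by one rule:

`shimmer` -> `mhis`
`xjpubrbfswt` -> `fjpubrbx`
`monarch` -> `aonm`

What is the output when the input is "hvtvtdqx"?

Rule — delete the last 3 characters, then swap the first and last characters.
For "hvtvtdqx", step one produces "hvtvt"; step two turns that into "tvtvh".
(Check on "monarch": → "mona" → "aonm" ✓)

tvtvh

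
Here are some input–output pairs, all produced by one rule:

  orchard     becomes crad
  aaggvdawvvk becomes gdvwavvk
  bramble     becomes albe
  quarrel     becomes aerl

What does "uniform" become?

irom

In each case the input is transformed by: swap each adjacent pair of characters (1↔2, 3↔4, ...), then delete the first 3 characters.
Starting from "uniform": after the first operation, "nufirom"; after the second, "irom".
(Check on "bramble": → "rbmalbe" → "albe" ✓)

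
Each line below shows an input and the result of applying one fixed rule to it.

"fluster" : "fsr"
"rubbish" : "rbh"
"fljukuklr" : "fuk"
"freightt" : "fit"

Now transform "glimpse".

Looking at the pairs, the operation is to keep one character in every 3, starting at position 1 (positions 1st, 4th, 7th, ...).
So "glimpse" becomes "gme".

gme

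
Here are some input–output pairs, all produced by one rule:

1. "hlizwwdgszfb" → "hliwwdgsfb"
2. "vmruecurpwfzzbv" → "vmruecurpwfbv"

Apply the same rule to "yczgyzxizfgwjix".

ycgyxifgwjix

Each output is the input with this applied: remove every "z".
Doing the same to "yczgyzxizfgwjix": "ycgyxifgwjix".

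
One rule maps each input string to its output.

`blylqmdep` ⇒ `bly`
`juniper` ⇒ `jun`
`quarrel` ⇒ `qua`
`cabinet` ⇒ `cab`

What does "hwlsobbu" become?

Looking at the pairs, the operation is to keep only the first 3 characters.
So "hwlsobbu" becomes "hwl".

hwl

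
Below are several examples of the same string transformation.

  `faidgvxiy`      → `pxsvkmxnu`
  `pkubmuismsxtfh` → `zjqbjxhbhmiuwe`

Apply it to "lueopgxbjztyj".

jtdevmqyoinya

The pattern: shift every letter 11 places backward in the alphabet (wrapping around), then move the first character to the end.
On "lueopgxbjztyj": the first step gives "ajtdevmqyoiny", and the second then gives "jtdevmqyoinya".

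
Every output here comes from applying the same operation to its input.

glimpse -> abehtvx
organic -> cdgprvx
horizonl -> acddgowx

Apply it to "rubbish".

ghjqqwx

The transformation: shift every letter 11 places backward in the alphabet (wrapping around), then sort the characters into alphabetical order.
Working it through for "rubbish": intermediate "gjqqxhw", final "ghjqqwx".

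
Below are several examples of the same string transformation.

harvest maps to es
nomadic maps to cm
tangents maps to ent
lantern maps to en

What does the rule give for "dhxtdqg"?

dq

Each output is the input with this applied: sort the characters into alphabetical order, then keep one character in every 3, starting at position 2 (positions 2nd, 5th, 8th, ...).
Applying both steps to "dhxtdqg": "ddghqtx", then "dq".
(Check on "nomadic": → "acdimno" → "cm" ✓)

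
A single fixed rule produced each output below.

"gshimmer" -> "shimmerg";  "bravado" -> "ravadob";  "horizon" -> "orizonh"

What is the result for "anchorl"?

nchorla

The rule is to move the first character to the end.
On "anchorl" that produces "nchorla".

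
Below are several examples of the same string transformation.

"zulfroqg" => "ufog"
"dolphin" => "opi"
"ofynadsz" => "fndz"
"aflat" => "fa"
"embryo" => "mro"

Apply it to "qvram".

What's happening: keep every other character starting from the second (positions 2nd, 4th, 6th, ...).
Doing the same to "qvram": "va".

va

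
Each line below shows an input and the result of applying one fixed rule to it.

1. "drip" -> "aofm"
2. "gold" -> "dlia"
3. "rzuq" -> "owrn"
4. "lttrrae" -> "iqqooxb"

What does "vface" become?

The transformation: shift every letter 3 places backward in the alphabet (wrapping around).
Applying that to "vface" gives "scxzb".

scxzb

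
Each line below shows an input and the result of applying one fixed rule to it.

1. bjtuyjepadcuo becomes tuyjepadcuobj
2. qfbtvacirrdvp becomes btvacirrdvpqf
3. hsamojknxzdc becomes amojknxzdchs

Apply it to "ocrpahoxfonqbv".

rpahoxfonqbvoc

What's happening: move the first 2 characters to the end (rotate left by 2).
"ocrpahoxfonqbv" → "rpahoxfonqbvoc".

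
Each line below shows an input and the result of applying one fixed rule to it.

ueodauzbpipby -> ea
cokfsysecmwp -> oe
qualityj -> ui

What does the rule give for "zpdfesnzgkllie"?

Rule — keep one character in every 3, starting at position 2 (positions 2nd, 5th, 8th, ...), then keep only the vowels.
Working it through for "zpdfesnzgkllie": intermediate "pezle", final "ee".
(Check on "ueodauzbpipby": → "eabp" → "ea" ✓)

ee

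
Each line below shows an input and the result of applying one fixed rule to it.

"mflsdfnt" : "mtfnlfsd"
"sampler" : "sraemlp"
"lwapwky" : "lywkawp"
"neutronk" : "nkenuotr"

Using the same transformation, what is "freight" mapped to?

ftrhegi

Each output is the input with this applied: take characters alternately from the front and the back (1st, last, 2nd, 2nd-last, ...).
For "freight" the result is "ftrhegi".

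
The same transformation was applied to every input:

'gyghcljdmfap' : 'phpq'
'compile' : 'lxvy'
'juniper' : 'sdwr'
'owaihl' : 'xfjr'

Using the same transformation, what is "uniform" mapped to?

dwro

Each output is the input with this applied: shift every letter 9 places forward in the alphabet (wrapping around), then keep only the first 4 characters.
Doing the same to "uniform": "dwro".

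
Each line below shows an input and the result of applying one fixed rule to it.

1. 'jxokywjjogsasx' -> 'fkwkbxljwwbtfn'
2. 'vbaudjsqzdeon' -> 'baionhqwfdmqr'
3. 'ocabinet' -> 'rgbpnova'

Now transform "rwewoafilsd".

What's happening: shift every letter 13 places forward in the alphabet (wrapping around) — i.e. ROT13, then move the last 2 characters to the front (rotate right by 2).
For "rwewoafilsd", step one produces "ejrjbnsvyfq"; step two turns that into "fqejrjbnsvy".

fqejrjbnsvy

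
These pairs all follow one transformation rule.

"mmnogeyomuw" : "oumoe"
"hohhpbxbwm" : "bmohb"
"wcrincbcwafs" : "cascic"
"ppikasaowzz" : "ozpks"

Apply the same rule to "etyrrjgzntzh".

zthtrj

Each output is the input with this applied: keep every other character starting from the second (positions 2nd, 4th, 6th, ...), then move the first 3 characters to the end (rotate left by 3).
Starting from "etyrrjgzntzh": after the first operation, "trjzth"; after the second, "zthtrj".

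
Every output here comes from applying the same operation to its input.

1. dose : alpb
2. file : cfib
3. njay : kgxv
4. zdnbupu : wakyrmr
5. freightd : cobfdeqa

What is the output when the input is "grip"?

dofm

The transformation: shift every letter 3 places backward in the alphabet (wrapping around).
Doing the same to "grip": "dofm".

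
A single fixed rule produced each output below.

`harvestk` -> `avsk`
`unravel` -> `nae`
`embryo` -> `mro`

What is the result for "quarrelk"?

urek

The pattern: keep every other character starting from the second (positions 2nd, 4th, 6th, ...).
Applying that to "quarrelk" gives "urek".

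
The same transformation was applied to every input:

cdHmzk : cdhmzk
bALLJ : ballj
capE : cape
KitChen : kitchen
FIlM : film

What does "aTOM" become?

Rule — convert every letter to lowercase.
Applying that to "aTOM" gives "atom".

atom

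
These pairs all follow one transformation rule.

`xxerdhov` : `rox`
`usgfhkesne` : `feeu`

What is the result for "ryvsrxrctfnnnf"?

srfnr

Looking at the pairs, the operation is to keep one character in every 3, starting at position 1 (positions 1st, 4th, 7th, ...), then move the first character to the end.
Working it through for "ryvsrxrctfnnnf": intermediate "rsrfn", final "srfnr".
(Check on "usgfhkesne": → "ufee" → "feeu" ✓)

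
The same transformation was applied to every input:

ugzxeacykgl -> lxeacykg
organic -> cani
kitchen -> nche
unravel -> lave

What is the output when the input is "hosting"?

Looking at the pairs, the operation is to delete the first 3 characters, then move the last character to the front.
For "hosting", step one produces "ting"; step two turns that into "gtin".

gtin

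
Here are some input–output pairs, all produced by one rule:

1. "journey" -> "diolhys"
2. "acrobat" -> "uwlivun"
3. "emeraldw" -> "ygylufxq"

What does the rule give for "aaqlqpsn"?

The rule is to shift every letter 6 places backward in the alphabet (wrapping around).
Doing the same to "aaqlqpsn": "uukfkjmh".

uukfkjmh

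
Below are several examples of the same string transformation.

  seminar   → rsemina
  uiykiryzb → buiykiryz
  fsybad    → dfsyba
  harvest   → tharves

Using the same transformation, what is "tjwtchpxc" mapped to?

Each output is the input with this applied: move the last character to the front.
Doing the same to "tjwtchpxc": "ctjwtchpx".

ctjwtchpx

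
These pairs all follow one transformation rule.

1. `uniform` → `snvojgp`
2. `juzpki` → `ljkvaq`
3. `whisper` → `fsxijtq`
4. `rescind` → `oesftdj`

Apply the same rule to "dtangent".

oueubohf

What's happening: shift every letter 1 place forward in the alphabet (wrapping around), then move the last 2 characters to the front (rotate right by 2).
Applying both steps to "dtangent": "eubohfou", then "oueubohf".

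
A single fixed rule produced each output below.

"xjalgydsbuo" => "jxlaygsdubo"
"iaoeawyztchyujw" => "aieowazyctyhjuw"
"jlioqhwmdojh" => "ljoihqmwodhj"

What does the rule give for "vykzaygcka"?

yvzkyacgak

The rule is to swap each adjacent pair of characters (1↔2, 3↔4, ...).
Doing the same to "vykzaygcka": "yvzkyacgak".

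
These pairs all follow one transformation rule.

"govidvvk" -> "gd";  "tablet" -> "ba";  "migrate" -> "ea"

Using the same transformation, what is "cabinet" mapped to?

Rule — sort the characters into reverse alphabetical order, then keep only the last 2 characters.
Starting from "cabinet": after the first operation, "tniecba"; after the second, "ba".
(Check on "migrate": → "trmigea" → "ea" ✓)

ba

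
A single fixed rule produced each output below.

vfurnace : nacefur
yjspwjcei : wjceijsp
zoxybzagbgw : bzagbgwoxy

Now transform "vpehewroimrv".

ewroimrvpeh

Each output is the input with this applied: delete the first character, then move the first 3 characters to the end (rotate left by 3).
On "vpehewroimrv": the first step gives "pehewroimrv", and the second then gives "ewroimrvpeh".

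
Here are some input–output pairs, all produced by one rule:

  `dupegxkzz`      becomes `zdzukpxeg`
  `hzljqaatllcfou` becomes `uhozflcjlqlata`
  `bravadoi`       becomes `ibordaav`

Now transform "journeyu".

ujyoeunr

Each output is the input with this applied: take characters alternately from the front and the back (1st, last, 2nd, 2nd-last, ...), then swap each adjacent pair of characters (1↔2, 3↔4, ...).
"journeyu" → "juoyuern" → "ujyoeunr".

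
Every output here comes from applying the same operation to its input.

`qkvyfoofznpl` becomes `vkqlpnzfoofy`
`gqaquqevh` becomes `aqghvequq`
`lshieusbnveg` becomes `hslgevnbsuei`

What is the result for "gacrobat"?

cagtabor

Rule — move the first 3 characters to the end (rotate left by 3), then reverse the string.
"gacrobat" → "robatgac" → "cagtabor".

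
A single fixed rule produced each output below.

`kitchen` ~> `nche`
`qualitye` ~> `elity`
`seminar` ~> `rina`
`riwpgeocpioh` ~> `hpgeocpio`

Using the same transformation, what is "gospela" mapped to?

apel

Rule — delete the first 3 characters, then move the last character to the front.
Working it through for "gospela": intermediate "pela", final "apel".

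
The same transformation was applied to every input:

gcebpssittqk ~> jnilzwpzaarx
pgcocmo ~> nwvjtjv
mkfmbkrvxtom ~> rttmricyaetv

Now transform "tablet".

hasial

What's happening: swap each adjacent pair of characters (1↔2, 3↔4, ...), then shift every letter 7 places forward in the alphabet (wrapping around).
"tablet" → "atlbte" → "hasial".
(Check on "gcebpssittqk": → "cgbespisttkq" → "jnilzwpzaarx" ✓)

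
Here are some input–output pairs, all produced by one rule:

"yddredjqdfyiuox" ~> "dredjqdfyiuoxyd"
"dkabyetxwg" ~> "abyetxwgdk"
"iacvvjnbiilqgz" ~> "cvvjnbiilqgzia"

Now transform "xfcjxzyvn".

What's happening: move the first 2 characters to the end (rotate left by 2).
Doing the same to "xfcjxzyvn": "cjxzyvnxf".

cjxzyvnxf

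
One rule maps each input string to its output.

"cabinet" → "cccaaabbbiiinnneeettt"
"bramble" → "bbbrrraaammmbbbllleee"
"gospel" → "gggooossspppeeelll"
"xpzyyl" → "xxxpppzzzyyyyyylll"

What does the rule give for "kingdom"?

kkkiiinnngggdddooommm

Looking at the pairs, the operation is to repeat every character 3 times.
Applying that to "kingdom" gives "kkkiiinnngggdddooommm".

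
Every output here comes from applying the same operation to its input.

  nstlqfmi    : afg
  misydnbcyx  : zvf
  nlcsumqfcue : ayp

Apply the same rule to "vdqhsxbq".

iqd

Each output is the input with this applied: shift every letter 13 places forward in the alphabet (wrapping around) — i.e. ROT13, then keep only the first 3 characters.
For "vdqhsxbq", step one produces "iqdufkod"; step two turns that into "iqd".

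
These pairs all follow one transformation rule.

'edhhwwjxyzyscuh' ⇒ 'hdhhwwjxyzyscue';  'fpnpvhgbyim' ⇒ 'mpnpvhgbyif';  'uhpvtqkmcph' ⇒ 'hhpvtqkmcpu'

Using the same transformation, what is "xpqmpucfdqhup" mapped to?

Rule — swap the first and last characters.
For "xpqmpucfdqhup" the result is "ppqmpucfdqhux".

ppqmpucfdqhux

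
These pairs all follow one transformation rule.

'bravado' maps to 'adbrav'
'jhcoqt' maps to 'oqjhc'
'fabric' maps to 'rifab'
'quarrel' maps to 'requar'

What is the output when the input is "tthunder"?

What's happening: delete the last character, then move the last 2 characters to the front (rotate right by 2).
"tthunder" → "tthunde" → "detthun".

detthun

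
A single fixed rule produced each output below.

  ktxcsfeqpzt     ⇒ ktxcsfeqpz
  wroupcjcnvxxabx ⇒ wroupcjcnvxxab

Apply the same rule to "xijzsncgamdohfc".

The rule is to delete the last character.
Applying that to "xijzsncgamdohfc" gives "xijzsncgamdohf".

xijzsncgamdohf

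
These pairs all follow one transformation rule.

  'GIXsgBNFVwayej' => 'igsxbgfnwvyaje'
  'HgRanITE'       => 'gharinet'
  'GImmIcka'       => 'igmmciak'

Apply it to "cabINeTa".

acibenat

Rule — swap each adjacent pair of characters (1↔2, 3↔4, ...), then convert every letter to lowercase.
Starting from "cabINeTa": after the first operation, "acIbeNaT"; after the second, "acibenat".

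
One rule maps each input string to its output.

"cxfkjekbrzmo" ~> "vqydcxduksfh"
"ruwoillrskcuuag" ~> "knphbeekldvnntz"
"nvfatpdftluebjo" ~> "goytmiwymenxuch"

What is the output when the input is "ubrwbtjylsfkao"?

The rule is to shift every letter 7 places backward in the alphabet (wrapping around).
Applying that to "ubrwbtjylsfkao" gives "nukpumcrelydth".

nukpumcrelydth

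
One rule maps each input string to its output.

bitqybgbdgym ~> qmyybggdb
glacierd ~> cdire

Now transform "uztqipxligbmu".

quimpbxgli

Rule — delete the first 3 characters, then take characters alternately from the front and the back (1st, last, 2nd, 2nd-last, ...).
On "uztqipxligbmu": the first step gives "qipxligbmu", and the second then gives "quimpbxgli".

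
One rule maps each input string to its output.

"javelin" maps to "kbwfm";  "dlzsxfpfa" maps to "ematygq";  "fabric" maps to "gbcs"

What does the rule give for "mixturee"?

The rule is to delete the last 2 characters, then shift every letter 1 place forward in the alphabet (wrapping around).
Working it through for "mixturee": intermediate "mixtur", final "njyuvs".

njyuvs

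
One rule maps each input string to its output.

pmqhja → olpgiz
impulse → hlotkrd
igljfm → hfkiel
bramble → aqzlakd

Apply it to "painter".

The pattern: shift every letter 1 place backward in the alphabet (wrapping around).
Applying that to "painter" gives "ozhmsdq".

ozhmsdq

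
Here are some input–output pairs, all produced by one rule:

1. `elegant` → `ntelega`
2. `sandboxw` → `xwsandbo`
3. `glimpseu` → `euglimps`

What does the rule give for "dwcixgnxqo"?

qodwcixgnx

The rule is to move the last 2 characters to the front (rotate right by 2).
"dwcixgnxqo" → "qodwcixgnx".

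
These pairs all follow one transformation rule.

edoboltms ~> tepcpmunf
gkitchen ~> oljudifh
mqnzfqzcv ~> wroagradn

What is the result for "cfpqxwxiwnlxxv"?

wgqryxyjxomyyd

The rule is to swap the first and last characters, then shift every letter 1 place forward in the alphabet (wrapping around).
On "cfpqxwxiwnlxxv" that produces "wgqryxyjxomyyd".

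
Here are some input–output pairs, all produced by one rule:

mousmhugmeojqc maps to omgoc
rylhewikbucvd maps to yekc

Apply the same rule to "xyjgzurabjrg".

The transformation: keep one character in every 3, starting at position 2 (positions 2nd, 5th, 8th, ...).
So "xyjgzurabjrg" becomes "yzar".

yzar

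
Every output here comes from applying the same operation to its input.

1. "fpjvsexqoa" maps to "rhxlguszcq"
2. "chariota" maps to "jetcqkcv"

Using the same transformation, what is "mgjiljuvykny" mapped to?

iokllnxwmaap

What's happening: swap each adjacent pair of characters (1↔2, 3↔4, ...), then shift every letter 2 places forward in the alphabet (wrapping around).
So "mgjiljuvykny" becomes "iokllnxwmaap".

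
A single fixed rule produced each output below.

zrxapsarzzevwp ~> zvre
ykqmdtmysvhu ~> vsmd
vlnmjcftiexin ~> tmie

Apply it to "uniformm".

The pattern: sort the characters into reverse alphabetical order, then keep one character in every 3, starting at position 3 (positions 3rd, 6th, 9th, ...).
Working it through for "uniformm": intermediate "uronmmif", final "om".

om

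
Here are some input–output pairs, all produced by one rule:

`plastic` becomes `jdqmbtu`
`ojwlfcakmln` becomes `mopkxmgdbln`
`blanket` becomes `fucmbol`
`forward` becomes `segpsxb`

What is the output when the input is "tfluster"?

fsugmvtu

Each output is the input with this applied: shift every letter 1 place forward in the alphabet (wrapping around), then move the last 2 characters to the front (rotate right by 2).
Working it through for "tfluster": intermediate "ugmvtufs", final "fsugmvtu".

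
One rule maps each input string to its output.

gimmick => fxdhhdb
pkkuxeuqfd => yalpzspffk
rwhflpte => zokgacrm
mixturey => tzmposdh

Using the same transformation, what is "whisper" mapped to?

mzkndcr

The rule is to shift every letter 5 places backward in the alphabet (wrapping around), then reverse the string.
Applying both steps to "whisper": "rcdnkzm", then "mzkndcr".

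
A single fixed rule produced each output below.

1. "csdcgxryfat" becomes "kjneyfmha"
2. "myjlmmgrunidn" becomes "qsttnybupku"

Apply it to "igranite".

yhupal

Each output is the input with this applied: delete the first 2 characters, then shift every letter 7 places forward in the alphabet (wrapping around).
"igranite" → "ranite" → "yhupal".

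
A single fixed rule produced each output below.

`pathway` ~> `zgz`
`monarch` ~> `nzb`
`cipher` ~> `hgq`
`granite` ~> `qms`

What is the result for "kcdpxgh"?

bof

Rule — shift every letter 1 place backward in the alphabet (wrapping around), then keep every other character starting from the second (positions 2nd, 4th, 6th, ...).
Applying both steps to "kcdpxgh": "jbcowfg", then "bof".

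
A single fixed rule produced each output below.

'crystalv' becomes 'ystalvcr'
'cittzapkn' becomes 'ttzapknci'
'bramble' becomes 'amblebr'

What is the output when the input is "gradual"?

adualgr

What's happening: move the first 2 characters to the end (rotate left by 2).
For "gradual" the result is "adualgr".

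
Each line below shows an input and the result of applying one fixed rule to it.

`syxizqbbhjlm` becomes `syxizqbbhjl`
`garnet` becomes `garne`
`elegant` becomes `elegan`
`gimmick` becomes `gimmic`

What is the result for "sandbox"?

The pattern: delete the last character.
For "sandbox" the result is "sandbo".

sandbo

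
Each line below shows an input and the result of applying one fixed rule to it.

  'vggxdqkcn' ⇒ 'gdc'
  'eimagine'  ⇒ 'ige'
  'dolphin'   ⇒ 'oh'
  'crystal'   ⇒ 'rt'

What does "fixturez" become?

Each output is the input with this applied: keep one character in every 3, starting at position 2 (positions 2nd, 5th, 8th, ...).
For "fixturez" the result is "iuz".

iuz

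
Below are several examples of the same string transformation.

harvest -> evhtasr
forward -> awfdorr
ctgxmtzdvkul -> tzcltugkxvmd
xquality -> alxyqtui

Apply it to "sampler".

lpsraem

What's happening: take characters alternately from the front and the back (1st, last, 2nd, 2nd-last, ...), then move the last 2 characters to the front (rotate right by 2).
Applying both steps to "sampler": "sraemlp", then "lpsraem".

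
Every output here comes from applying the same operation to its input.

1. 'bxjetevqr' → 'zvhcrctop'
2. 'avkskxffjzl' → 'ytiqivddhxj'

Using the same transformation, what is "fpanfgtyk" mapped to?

Each output is the input with this applied: shift every letter 2 places backward in the alphabet (wrapping around).
On "fpanfgtyk" that produces "dnylderwi".

dnylderwi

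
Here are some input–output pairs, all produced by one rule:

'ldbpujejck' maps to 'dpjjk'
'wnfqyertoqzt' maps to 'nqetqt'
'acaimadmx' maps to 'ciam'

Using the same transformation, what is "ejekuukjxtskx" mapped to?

jkujtk

Rule — keep every other character starting from the second (positions 2nd, 4th, 6th, ...).
Applying that to "ejekuukjxtskx" gives "jkujtk".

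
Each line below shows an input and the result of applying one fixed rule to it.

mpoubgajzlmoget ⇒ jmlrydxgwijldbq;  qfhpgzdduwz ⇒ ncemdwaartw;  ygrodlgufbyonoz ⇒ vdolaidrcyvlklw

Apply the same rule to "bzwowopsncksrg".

ywtltlmpkzhpod

What's happening: shift every letter 3 places backward in the alphabet (wrapping around).
So "bzwowopsncksrg" becomes "ywtltlmpkzhpod".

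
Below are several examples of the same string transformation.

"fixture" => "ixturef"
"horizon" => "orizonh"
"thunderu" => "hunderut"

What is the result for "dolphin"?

olphind

The pattern: move the first character to the end.
Applying that to "dolphin" gives "olphind".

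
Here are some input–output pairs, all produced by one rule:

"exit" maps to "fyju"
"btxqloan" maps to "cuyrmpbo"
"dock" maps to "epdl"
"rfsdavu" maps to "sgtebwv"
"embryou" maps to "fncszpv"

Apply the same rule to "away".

The rule is to shift every letter 1 place forward in the alphabet (wrapping around).
Doing the same to "away": "bxbz".

bxbz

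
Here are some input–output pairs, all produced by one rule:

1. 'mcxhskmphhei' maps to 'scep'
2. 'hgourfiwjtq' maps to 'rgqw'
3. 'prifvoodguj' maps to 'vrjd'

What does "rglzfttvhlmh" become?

fgmv

Rule — keep one character in every 3, starting at position 2 (positions 2nd, 5th, 8th, ...), then swap each adjacent pair of characters (1↔2, 3↔4, ...).
For "rglzfttvhlmh", step one produces "gfvm"; step two turns that into "fgmv".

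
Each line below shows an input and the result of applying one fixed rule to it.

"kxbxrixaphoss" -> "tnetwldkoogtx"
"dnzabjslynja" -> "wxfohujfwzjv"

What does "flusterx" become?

The pattern: shift every letter 4 places backward in the alphabet (wrapping around), then move the first 3 characters to the end (rotate left by 3).
For "flusterx" the result is "opantbhq".

opantbhq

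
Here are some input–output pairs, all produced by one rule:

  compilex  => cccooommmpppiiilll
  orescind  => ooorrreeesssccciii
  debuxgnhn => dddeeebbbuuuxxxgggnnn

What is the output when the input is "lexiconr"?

llleeexxxiiicccooo

The transformation: delete the last 2 characters, then repeat every character 3 times.
Applying both steps to "lexiconr": "lexico", then "llleeexxxiiicccooo".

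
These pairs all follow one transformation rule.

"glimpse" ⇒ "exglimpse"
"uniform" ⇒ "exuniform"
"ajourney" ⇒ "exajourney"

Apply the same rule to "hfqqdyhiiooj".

exhfqqdyhiiooj

What's happening: prepend "ex".
For "hfqqdyhiiooj" the result is "exhfqqdyhiiooj".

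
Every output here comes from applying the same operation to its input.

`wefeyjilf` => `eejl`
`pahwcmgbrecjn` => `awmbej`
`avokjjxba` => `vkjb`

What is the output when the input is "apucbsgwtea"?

Each output is the input with this applied: keep every other character starting from the second (positions 2nd, 4th, 6th, ...).
Applying that to "apucbsgwtea" gives "pcswe".

pcswe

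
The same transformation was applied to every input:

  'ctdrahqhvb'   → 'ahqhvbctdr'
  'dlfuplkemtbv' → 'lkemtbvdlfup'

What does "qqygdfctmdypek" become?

What's happening: move the last character to the front, then swap the front and back halves of the string.
Doing the same to "qqygdfctmdypek": "ctmdypekqqygdf".
(Check on "dlfuplkemtbv": → "vdlfuplkemtb" → "lkemtbvdlfup" ✓)

ctmdypekqqygdf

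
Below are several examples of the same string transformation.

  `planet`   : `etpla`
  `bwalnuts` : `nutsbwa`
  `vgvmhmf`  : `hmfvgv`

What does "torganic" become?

anictor

The pattern: move the first 3 characters to the end (rotate left by 3), then delete the first character.
Doing the same to "torganic": "anictor".
(Check on "vgvmhmf": → "mhmfvgv" → "hmfvgv" ✓)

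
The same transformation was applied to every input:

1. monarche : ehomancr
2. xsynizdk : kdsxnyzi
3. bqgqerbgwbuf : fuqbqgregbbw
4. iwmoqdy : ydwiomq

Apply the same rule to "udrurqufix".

The rule is to move the last 2 characters to the front (rotate right by 2), then swap each adjacent pair of characters (1↔2, 3↔4, ...).
On "udrurqufix" that produces "xiduurqrfu".
(Check on "bqgqerbgwbuf": → "ufbqgqerbgwb" → "fuqbqgregbbw" ✓)

xiduurqrfu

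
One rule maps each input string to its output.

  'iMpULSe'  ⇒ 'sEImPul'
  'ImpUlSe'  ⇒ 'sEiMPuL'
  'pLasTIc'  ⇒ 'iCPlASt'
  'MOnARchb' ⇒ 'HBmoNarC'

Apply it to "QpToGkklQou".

OUqPtOgKKLq

What's happening: flip the case of every letter, then move the last 2 characters to the front (rotate right by 2).
Applying both steps to "QpToGkklQou": "qPtOgKKLqOU", then "OUqPtOgKKLq".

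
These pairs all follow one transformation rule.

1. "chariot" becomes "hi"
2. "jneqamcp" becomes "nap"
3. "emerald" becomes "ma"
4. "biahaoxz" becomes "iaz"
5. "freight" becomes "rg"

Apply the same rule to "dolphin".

Each output is the input with this applied: keep one character in every 3, starting at position 2 (positions 2nd, 5th, 8th, ...).
Applying that to "dolphin" gives "oh".

oh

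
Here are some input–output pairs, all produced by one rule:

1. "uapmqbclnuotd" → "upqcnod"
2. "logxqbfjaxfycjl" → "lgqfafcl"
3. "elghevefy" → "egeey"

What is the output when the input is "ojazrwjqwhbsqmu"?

The transformation: keep every other character starting from the first (positions 1st, 3rd, 5th, ...).
On "ojazrwjqwhbsqmu" that produces "oarjwbqu".

oarjwbqu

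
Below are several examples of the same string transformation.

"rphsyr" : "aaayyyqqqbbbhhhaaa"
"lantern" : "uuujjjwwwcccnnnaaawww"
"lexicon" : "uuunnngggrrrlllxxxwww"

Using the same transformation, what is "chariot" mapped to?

The rule is to shift every letter 9 places forward in the alphabet (wrapping around), then repeat every character 3 times.
Applying both steps to "chariot": "lqjarxc", then "lllqqqjjjaaarrrxxxccc".

lllqqqjjjaaarrrxxxccc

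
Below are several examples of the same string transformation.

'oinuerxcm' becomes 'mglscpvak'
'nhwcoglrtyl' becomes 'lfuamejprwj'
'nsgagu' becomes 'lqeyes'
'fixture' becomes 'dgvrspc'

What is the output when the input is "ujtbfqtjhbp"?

What's happening: shift every letter 2 places backward in the alphabet (wrapping around).
"ujtbfqtjhbp" → "shrzdorhfzn".

shrzdorhfzn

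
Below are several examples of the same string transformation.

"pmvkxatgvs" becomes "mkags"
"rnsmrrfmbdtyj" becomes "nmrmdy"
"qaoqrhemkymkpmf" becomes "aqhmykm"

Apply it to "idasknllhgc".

dsnlg

What's happening: keep every other character starting from the second (positions 2nd, 4th, 6th, ...).
Doing the same to "idasknllhgc": "dsnlg".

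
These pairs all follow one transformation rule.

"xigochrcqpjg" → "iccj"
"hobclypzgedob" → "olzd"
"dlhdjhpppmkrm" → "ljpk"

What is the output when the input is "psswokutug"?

The transformation: keep one character in every 3, starting at position 2 (positions 2nd, 5th, 8th, ...).
On "psswokutug" that produces "sot".

sot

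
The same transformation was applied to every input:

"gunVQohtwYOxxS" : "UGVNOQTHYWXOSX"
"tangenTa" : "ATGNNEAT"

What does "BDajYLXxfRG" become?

The rule is to swap each adjacent pair of characters (1↔2, 3↔4, ...), then convert every letter to uppercase.
So "BDajYLXxfRG" becomes "DBJALYXXRFG".

DBJALYXXRFG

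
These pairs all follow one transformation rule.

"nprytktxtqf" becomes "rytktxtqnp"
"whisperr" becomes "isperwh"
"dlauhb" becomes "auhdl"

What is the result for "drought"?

oughdr

Each output is the input with this applied: delete the last character, then move the first 2 characters to the end (rotate left by 2).
Starting from "drought": after the first operation, "drough"; after the second, "oughdr".
(Check on "nprytktxtqf": → "nprytktxtq" → "rytktxtqnp" ✓)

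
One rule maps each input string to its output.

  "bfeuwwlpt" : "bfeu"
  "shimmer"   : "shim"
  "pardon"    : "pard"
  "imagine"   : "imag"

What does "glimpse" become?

glim

Each output is the input with this applied: keep only the first 4 characters.
Doing the same to "glimpse": "glim".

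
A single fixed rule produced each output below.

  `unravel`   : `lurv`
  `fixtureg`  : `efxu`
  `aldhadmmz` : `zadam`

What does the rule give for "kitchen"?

nkth

In each case the input is transformed by: keep every other character starting from the first (positions 1st, 3rd, 5th, ...), then move the last character to the front.
"kitchen" → "nkth".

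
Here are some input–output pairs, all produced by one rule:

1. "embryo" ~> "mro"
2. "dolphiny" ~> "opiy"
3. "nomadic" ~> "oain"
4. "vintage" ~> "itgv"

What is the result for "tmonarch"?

mnrh

What's happening: move the first character to the end, then keep every other character starting from the first (positions 1st, 3rd, 5th, ...).
For "tmonarch", step one produces "monarcht"; step two turns that into "mnrh".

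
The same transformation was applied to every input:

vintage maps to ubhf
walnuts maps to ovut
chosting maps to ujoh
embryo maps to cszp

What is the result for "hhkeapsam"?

qtbn

What's happening: shift every letter 1 place forward in the alphabet (wrapping around), then keep only the last 4 characters.
On "hhkeapsam": the first step gives "iilfbqtbn", and the second then gives "qtbn".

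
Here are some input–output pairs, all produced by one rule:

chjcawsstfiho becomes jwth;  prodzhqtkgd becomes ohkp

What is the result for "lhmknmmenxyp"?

mmnp

What's happening: move the first character to the end, then keep one character in every 3, starting at position 2 (positions 2nd, 5th, 8th, ...).
Working it through for "lhmknmmenxyp": intermediate "hmknmmenxypl", final "mmnp".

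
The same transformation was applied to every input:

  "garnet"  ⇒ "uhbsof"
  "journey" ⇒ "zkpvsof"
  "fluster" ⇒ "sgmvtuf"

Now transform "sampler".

In each case the input is transformed by: move the last character to the front, then shift every letter 1 place forward in the alphabet (wrapping around).
Applying that to "sampler" gives "stbnqmf".

stbnqmf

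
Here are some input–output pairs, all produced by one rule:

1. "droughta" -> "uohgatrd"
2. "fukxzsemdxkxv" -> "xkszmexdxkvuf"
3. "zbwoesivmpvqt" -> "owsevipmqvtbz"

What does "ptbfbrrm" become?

Rule — swap each adjacent pair of characters (1↔2, 3↔4, ...), then move the first 2 characters to the end (rotate left by 2).
Starting from "ptbfbrrm": after the first operation, "tpfbrbmr"; after the second, "fbrbmrtp".
(Check on "zbwoesivmpvqt": → "bzowsevipmqvt" → "owsevipmqvtbz" ✓)

fbrbmrtp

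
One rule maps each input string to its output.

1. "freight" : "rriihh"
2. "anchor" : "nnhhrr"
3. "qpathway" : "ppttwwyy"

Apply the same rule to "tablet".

Looking at the pairs, the operation is to keep every other character starting from the second (positions 2nd, 4th, 6th, ...), then double every character.
Applying both steps to "tablet": "alt", then "aalltt".

aalltt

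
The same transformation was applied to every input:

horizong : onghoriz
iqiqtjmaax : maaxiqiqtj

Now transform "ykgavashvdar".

hvdarykgavas

Each output is the input with this applied: move the first character to the end, then swap the front and back halves of the string.
On "ykgavashvdar": the first step gives "kgavashvdary", and the second then gives "hvdarykgavas".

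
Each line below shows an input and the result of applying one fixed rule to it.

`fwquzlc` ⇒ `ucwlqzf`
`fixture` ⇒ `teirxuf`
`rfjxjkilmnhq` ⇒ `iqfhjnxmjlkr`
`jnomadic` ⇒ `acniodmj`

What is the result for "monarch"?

ahocnrm

Rule — take characters alternately from the front and the back (1st, last, 2nd, 2nd-last, ...), then swap the first and last characters.
Starting from "monarch": after the first operation, "mhocnra"; after the second, "ahocnrm".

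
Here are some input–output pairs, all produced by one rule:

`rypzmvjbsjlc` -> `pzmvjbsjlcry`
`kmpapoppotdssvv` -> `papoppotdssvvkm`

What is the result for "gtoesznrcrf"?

oesznrcrfgt

The pattern: move the first 2 characters to the end (rotate left by 2).
Applying that to "gtoesznrcrf" gives "oesznrcrfgt".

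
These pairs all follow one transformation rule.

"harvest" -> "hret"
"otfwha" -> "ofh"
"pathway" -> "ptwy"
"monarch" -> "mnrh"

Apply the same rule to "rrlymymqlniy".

Rule — keep every other character starting from the first (positions 1st, 3rd, 5th, ...).
For "rrlymymqlniy" the result is "rlmmli".

rlmmli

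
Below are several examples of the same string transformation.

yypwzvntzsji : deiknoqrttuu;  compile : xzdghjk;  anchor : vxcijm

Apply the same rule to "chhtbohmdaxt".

vwxyccchjoos

The rule is to sort the characters into alphabetical order, then shift every letter 5 places backward in the alphabet (wrapping around).
Working it through for "chhtbohmdaxt": intermediate "abcdhhhmottx", final "vwxyccchjoos".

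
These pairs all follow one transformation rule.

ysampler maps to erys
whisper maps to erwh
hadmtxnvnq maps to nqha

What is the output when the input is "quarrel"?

elqu

The rule is to move the last 2 characters to the front (rotate right by 2), then keep only the first 4 characters.
Applying both steps to "quarrel": "elquarr", then "elqu".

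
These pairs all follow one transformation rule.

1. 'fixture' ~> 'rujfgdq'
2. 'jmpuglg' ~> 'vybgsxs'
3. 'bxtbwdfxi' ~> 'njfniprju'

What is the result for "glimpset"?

sxuybeqf

Rule — shift every letter 12 places forward in the alphabet (wrapping around).
Applying that to "glimpset" gives "sxuybeqf".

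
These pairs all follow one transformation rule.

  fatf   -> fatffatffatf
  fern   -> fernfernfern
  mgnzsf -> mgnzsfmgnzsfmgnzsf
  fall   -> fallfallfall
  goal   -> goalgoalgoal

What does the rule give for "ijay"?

ijayijayijay

What's happening: write the whole string 3 times in a row.
Doing the same to "ijay": "ijayijayijay".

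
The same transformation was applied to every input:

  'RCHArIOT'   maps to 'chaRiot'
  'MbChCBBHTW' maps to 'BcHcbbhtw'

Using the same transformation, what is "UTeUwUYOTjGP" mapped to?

tEuWuyotJgp

Rule — delete the first character, then flip the case of every letter.
Applying both steps to "UTeUwUYOTjGP": "TeUwUYOTjGP", then "tEuWuyotJgp".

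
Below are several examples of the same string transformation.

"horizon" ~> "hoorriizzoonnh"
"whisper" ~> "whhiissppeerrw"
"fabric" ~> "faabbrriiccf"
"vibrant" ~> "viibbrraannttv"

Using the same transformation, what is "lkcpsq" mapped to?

What's happening: double every character, then move the first character to the end.
Starting from "lkcpsq": after the first operation, "llkkccppssqq"; after the second, "lkkccppssqql".

lkkccppssqql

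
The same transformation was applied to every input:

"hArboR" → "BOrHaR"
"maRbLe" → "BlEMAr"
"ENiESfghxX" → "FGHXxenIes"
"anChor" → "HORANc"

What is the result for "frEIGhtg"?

gHTGFRei

In each case the input is transformed by: swap the front and back halves of the string, then flip the case of every letter.
"frEIGhtg" → "GhtgfrEI" → "gHTGFRei".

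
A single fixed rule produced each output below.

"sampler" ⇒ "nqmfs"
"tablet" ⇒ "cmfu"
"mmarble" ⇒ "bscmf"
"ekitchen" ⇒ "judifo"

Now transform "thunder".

voefs

The rule is to delete the first 2 characters, then shift every letter 1 place forward in the alphabet (wrapping around).
Working it through for "thunder": intermediate "under", final "voefs".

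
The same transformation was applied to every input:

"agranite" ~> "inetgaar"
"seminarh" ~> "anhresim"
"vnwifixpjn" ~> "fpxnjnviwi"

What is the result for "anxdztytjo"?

What's happening: swap each adjacent pair of characters (1↔2, 3↔4, ...), then swap the front and back halves of the string.
"anxdztytjo" → "nadxtztyoj" → "ztyojnadxt".

ztyojnadxt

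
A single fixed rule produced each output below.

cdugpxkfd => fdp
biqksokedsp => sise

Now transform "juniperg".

rup

Rule — move the last 3 characters to the front (rotate right by 3), then keep one character in every 3, starting at position 2 (positions 2nd, 5th, 8th, ...).
On "juniperg": the first step gives "ergjunip", and the second then gives "rup".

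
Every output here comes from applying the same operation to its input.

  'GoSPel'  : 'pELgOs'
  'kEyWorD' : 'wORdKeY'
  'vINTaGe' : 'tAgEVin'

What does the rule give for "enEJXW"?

jxwENe

In each case the input is transformed by: move the first 3 characters to the end (rotate left by 3), then flip the case of every letter.
Working it through for "enEJXW": intermediate "JXWenE", final "jxwENe".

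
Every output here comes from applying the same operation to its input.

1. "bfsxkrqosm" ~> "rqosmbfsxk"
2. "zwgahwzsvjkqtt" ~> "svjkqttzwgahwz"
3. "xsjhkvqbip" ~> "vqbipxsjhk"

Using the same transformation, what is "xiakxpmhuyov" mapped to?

mhuyovxiakxp

Looking at the pairs, the operation is to swap the front and back halves of the string.
For "xiakxpmhuyov" the result is "mhuyovxiakxp".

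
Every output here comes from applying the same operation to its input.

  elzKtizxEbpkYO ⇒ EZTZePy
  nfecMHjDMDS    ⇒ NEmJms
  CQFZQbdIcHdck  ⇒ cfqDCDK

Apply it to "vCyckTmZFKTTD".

The rule is to keep every other character starting from the first (positions 1st, 3rd, 5th, ...), then flip the case of every letter.
Starting from "vCyckTmZFKTTD": after the first operation, "vykmFTD"; after the second, "VYKMftd".

VYKMftd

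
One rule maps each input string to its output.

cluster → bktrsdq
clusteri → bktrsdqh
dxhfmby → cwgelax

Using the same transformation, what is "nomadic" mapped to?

The rule is to shift every letter 1 place backward in the alphabet (wrapping around).
So "nomadic" becomes "mnlzchb".

mnlzchb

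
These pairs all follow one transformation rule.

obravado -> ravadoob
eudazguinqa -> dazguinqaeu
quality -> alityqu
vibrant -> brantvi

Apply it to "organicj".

ganicjor

The pattern: move the first 2 characters to the end (rotate left by 2).
So "organicj" becomes "ganicjor".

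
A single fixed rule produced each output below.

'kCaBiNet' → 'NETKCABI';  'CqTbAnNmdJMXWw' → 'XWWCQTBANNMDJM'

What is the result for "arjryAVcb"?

The rule is to move the last 3 characters to the front (rotate right by 3), then convert every letter to uppercase.
"arjryAVcb" → "VcbarjryA" → "VCBARJRYA".

VCBARJRYA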